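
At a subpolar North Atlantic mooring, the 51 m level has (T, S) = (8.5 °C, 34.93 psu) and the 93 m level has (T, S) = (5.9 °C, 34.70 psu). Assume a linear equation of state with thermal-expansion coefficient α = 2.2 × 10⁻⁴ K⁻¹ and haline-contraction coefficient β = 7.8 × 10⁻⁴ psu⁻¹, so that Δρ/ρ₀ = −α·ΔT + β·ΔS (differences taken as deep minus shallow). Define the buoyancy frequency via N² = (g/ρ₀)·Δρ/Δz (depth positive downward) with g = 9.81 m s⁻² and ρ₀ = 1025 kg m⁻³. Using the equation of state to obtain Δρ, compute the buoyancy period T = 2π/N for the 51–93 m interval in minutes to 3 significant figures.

ΔT = -2.6 K, ΔS = -0.23 psu (deep − shallow).
Δρ/ρ₀ = −αΔT + βΔS = 5.72 × 10⁻⁴ − 1.794 × 10⁻⁴ = 3.926 × 10⁻⁴, so Δρ ≈ 0.4024 kg m⁻³.
N² = (g/ρ₀)·Δρ/Δz = g·(Δρ/ρ₀)/Δz = 9.81 × 3.926 × 10⁻⁴ / 42 = 9.1700 × 10⁻⁵ s⁻².
N = √(9.1700 × 10⁻⁵) = 9.5760 × 10⁻³ rad s⁻¹ → T = 2π/N = 656.14 s = 10.936 min ≈ 10.9 min.

10.9 min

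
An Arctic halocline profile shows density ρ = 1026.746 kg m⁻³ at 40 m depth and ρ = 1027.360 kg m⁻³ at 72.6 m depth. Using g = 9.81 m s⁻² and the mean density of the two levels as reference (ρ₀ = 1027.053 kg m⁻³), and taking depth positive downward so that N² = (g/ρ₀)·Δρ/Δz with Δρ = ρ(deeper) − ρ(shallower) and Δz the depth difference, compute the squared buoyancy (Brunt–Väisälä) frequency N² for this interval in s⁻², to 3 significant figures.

Δρ = 1027.360 − 1026.746 = 0.614 kg m⁻³ over Δz = 72.6 − 40 = 32.6 m.
N² = (9.81/1027.053) × (0.614/32.6) = 1.7990 × 10⁻⁴ s⁻² ≈ 1.80 × 10⁻⁴ s⁻².

1.80 × 10⁻⁴ s⁻²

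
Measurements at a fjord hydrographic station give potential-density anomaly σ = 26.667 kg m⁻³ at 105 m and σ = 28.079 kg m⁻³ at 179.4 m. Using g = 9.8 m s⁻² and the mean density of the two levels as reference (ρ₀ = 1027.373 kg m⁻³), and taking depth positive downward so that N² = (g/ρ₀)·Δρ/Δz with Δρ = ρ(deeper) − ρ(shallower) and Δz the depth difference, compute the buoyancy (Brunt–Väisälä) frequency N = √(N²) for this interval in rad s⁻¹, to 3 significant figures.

0.0135 rad s⁻¹

Δρ = 1028.079 − 1026.667 = 1.412 kg m⁻³ over Δz = 179.4 − 105 = 74.4 m.
N² = (9.8/1027.373) × (1.412/74.4) = 1.8103 × 10⁻⁴ s⁻².
N = √(1.8103 × 10⁻⁴) = 0.013455 rad s⁻¹ ≈ 0.0135 rad s⁻¹.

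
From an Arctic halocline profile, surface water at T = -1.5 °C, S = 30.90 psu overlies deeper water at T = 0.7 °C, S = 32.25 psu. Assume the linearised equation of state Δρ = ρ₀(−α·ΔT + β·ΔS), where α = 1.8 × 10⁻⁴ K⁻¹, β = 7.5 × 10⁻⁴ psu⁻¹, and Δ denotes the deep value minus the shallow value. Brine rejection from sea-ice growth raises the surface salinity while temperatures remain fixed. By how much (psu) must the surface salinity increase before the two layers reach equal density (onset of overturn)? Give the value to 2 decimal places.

Neutral buoyancy requires −α(T_deep − T_surf) + β(S_deep − S_surf′) = 0.
S_surf′ = S_deep − (α/β)·ΔT = 32.25 − (1.8 × 10⁻⁴/7.5 × 10⁻⁴)·(+2.2) = 31.7220 psu.
Increase required: 31.7220 − 30.90 = 0.8220 psu.

0.82 psu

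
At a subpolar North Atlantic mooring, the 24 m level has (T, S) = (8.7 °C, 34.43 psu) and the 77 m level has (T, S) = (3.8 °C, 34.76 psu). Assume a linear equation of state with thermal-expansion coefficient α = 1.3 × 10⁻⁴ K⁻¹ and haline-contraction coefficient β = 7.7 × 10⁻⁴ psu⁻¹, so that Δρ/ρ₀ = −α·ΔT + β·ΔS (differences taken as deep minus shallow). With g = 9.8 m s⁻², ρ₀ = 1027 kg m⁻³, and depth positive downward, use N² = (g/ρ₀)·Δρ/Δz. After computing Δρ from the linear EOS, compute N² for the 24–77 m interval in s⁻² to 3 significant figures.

ΔT = -4.9 K, ΔS = +0.33 psu (deep − shallow).
Δρ/ρ₀ = −αΔT + βΔS = 6.37 × 10⁻⁴ + 2.541 × 10⁻⁴ = 8.911 × 10⁻⁴, so Δρ ≈ 0.9152 kg m⁻³.
N² = (g/ρ₀)·Δρ/Δz = g·(Δρ/ρ₀)/Δz = 9.8 × 8.911 × 10⁻⁴ / 53 = 1.6477 × 10⁻⁴ s⁻² ≈ 1.65 × 10⁻⁴ s⁻².

1.65 × 10⁻⁴ s⁻²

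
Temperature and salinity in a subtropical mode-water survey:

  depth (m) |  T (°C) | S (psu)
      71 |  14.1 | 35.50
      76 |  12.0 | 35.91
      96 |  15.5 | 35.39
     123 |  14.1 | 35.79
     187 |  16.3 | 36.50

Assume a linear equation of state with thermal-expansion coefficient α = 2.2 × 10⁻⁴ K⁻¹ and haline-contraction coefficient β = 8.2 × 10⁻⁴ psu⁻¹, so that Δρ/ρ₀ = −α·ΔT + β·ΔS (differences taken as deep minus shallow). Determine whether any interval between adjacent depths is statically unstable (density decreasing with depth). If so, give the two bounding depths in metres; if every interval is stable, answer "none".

76–96 m

Evaluate Δρ/ρ₀ = −αΔT + βΔS across each adjacent pair:
  71–76 m: −αΔT+βΔS = −(2.2 × 10⁻⁴)(-2.1)+(8.2 × 10⁻⁴)(+0.41) = 8.0 × 10⁻⁴ → stable
  76–96 m: −αΔT+βΔS = −(2.2 × 10⁻⁴)(+3.5)+(8.2 × 10⁻⁴)(-0.52) = -1.2 × 10⁻³ → UNSTABLE
  96–123 m: −αΔT+βΔS = −(2.2 × 10⁻⁴)(-1.4)+(8.2 × 10⁻⁴)(+0.40) = 6.4 × 10⁻⁴ → stable
  123–187 m: −αΔT+βΔS = −(2.2 × 10⁻⁴)(+2.2)+(8.2 × 10⁻⁴)(+0.71) = 9.8 × 10⁻⁵ → stable
The 76–96 m interval has Δρ < 0: lighter water underlies denser water.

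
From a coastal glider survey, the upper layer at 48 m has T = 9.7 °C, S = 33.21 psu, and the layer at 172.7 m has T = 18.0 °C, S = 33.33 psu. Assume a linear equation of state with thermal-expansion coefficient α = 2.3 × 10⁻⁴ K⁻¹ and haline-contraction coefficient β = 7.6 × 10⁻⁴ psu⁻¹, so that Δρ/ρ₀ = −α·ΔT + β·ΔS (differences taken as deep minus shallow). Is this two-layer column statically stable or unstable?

ΔT = 18.0 − 9.7 = +8.3 K and ΔS = 33.33 − 33.21 = +0.12 psu (deep − shallow).
−αΔT = -1.909 × 10⁻³; βΔS = 9.12 × 10⁻⁵; sum Δρ/ρ₀ = -1.8178 × 10⁻³.
Δρ/ρ₀ < 0, so Δρ < 0: deeper water is lighter → statically unstable; the column would overturn.

unstable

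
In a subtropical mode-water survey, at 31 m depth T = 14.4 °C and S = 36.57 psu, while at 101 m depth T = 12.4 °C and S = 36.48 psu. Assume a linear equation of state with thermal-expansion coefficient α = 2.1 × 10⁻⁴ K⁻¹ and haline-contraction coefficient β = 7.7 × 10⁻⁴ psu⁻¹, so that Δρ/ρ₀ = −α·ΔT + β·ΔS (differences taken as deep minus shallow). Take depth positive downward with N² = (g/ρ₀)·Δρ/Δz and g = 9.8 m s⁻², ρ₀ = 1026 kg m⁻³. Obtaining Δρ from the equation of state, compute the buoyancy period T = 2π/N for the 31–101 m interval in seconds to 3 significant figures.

897 s

ΔT = -2.0 K, ΔS = -0.09 psu (deep − shallow).
Δρ/ρ₀ = −αΔT + βΔS = 4.20 × 10⁻⁴ − 6.93 × 10⁻⁵ = 3.507 × 10⁻⁴, so Δρ ≈ 0.3598 kg m⁻³.
N² = (g/ρ₀)·Δρ/Δz = g·(Δρ/ρ₀)/Δz = 9.8 × 3.507 × 10⁻⁴ / 70 = 4.9098 × 10⁻⁵ s⁻².
N = √(4.9098 × 10⁻⁵) = 7.0070 × 10⁻³ rad s⁻¹ → T = 2π/N = 896.70 s ≈ 897 s.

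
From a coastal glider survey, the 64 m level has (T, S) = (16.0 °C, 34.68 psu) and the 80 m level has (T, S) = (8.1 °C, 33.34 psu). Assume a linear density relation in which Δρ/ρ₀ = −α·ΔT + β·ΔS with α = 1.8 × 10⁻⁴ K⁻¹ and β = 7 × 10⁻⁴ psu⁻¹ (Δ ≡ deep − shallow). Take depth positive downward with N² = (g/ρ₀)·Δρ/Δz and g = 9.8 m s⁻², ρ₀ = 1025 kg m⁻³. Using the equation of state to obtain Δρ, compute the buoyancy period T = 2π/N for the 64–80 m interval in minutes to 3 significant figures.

ΔT = -7.9 K, ΔS = -1.34 psu (deep − shallow).
Δρ/ρ₀ = −αΔT + βΔS = 1.422 × 10⁻³ − 9.38 × 10⁻⁴ = 4.84 × 10⁻⁴, so Δρ ≈ 0.4961 kg m⁻³.
N² = (g/ρ₀)·Δρ/Δz = g·(Δρ/ρ₀)/Δz = 9.8 × 4.84 × 10⁻⁴ / 16 = 2.9645 × 10⁻⁴ s⁻².
N = √(2.9645 × 10⁻⁴) = 0.017218 rad s⁻¹ → T = 2π/N = 364.92 s = 6.0820 min ≈ 6.08 min.

6.08 min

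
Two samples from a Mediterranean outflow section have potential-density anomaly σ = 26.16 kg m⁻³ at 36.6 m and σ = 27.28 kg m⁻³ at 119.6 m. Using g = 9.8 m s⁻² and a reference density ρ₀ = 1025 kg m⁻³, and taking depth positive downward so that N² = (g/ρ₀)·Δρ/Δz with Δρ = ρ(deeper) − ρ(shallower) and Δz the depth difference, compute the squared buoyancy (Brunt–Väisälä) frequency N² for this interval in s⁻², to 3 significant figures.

Δρ = 1027.28 − 1026.16 = 1.12 kg m⁻³ over Δz = 119.6 − 36.6 = 83 m.
N² = (9.8/1025) × (1.12/83) = 1.2902 × 10⁻⁴ s⁻² ≈ 1.29 × 10⁻⁴ s⁻².
N² > 0, so the interval is statically stable.

1.29 × 10⁻⁴ s⁻²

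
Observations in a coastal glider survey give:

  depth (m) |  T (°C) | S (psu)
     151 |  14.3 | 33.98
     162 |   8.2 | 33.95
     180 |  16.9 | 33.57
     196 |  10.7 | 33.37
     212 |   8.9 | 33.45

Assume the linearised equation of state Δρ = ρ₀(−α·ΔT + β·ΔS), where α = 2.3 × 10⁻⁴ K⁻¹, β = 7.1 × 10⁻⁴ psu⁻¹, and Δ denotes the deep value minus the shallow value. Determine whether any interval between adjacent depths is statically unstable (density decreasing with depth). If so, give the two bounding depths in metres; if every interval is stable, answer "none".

162–180 m

Evaluate Δρ/ρ₀ = −αΔT + βΔS across each adjacent pair:
  151–162 m: −αΔT+βΔS = −(2.3 × 10⁻⁴)(-6.1)+(7.1 × 10⁻⁴)(-0.03) = 1.4 × 10⁻³ → stable
  162–180 m: −αΔT+βΔS = −(2.3 × 10⁻⁴)(+8.7)+(7.1 × 10⁻⁴)(-0.38) = -2.3 × 10⁻³ → UNSTABLE
  180–196 m: −αΔT+βΔS = −(2.3 × 10⁻⁴)(-6.2)+(7.1 × 10⁻⁴)(-0.20) = 1.3 × 10⁻³ → stable
  196–212 m: −αΔT+βΔS = −(2.3 × 10⁻⁴)(-1.8)+(7.1 × 10⁻⁴)(+0.08) = 4.7 × 10⁻⁴ → stable
The 162–180 m interval has Δρ < 0: lighter water underlies denser water.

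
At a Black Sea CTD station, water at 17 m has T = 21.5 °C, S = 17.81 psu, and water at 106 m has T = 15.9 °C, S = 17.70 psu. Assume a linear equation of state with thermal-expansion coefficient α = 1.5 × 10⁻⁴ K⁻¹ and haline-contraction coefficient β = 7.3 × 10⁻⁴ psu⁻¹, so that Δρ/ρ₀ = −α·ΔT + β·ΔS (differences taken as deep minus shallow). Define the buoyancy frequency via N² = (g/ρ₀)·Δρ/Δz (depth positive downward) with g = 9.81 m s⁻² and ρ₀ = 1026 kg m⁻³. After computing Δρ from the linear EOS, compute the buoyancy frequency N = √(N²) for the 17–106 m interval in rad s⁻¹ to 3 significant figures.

ΔT = -5.6 K, ΔS = -0.11 psu (deep − shallow).
Δρ/ρ₀ = −αΔT + βΔS = 8.40 × 10⁻⁴ − 8.03 × 10⁻⁵ = 7.597 × 10⁻⁴, so Δρ ≈ 0.7795 kg m⁻³.
N² = (g/ρ₀)·Δρ/Δz = g·(Δρ/ρ₀)/Δz = 9.81 × 7.597 × 10⁻⁴ / 89 = 8.3738 × 10⁻⁵ s⁻².
N = √(8.3738 × 10⁻⁵) = 9.1508 × 10⁻³ rad s⁻¹ ≈ 9.15 × 10⁻³ rad s⁻¹.

9.15 × 10⁻³ rad s⁻¹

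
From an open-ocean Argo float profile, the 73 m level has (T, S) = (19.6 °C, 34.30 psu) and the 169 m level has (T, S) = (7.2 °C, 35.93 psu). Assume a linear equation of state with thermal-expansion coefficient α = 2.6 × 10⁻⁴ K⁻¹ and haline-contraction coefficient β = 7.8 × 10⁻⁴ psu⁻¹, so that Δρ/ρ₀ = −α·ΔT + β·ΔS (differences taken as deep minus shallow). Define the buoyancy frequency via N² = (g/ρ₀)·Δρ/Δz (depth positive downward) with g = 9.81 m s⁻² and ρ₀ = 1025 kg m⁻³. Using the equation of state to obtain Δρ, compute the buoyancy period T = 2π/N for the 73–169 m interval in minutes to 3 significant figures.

4.89 min

ΔT = -12.4 K, ΔS = +1.63 psu (deep − shallow).
Δρ/ρ₀ = −αΔT + βΔS = 3.224 × 10⁻³ + 1.2714 × 10⁻³ = 4.4954 × 10⁻³, so Δρ ≈ 4.608 kg m⁻³.
N² = (g/ρ₀)·Δρ/Δz = g·(Δρ/ρ₀)/Δz = 9.81 × 4.4954 × 10⁻³ / 96 = 4.5937 × 10⁻⁴ s⁻².
N = √(4.5937 × 10⁻⁴) = 0.021433 rad s⁻¹ → T = 2π/N = 293.15 s = 4.8858 min ≈ 4.89 min.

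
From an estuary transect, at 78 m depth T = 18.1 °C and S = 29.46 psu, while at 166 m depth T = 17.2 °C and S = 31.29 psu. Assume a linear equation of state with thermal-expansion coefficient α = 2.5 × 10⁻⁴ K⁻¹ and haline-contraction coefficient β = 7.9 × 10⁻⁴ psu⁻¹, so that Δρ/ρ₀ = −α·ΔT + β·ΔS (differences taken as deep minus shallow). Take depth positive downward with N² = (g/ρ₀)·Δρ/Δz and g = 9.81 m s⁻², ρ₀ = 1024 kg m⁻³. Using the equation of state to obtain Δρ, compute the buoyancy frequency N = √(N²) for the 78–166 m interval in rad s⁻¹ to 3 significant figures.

ΔT = -0.9 K, ΔS = +1.83 psu (deep − shallow).
Δρ/ρ₀ = −αΔT + βΔS = 2.25 × 10⁻⁴ + 1.4457 × 10⁻³ = 1.6707 × 10⁻³, so Δρ ≈ 1.711 kg m⁻³.
N² = (g/ρ₀)·Δρ/Δz = g·(Δρ/ρ₀)/Δz = 9.81 × 1.6707 × 10⁻³ / 88 = 1.8625 × 10⁻⁴ s⁻².
N = √(1.8625 × 10⁻⁴) = 0.013647 rad s⁻¹ ≈ 0.0136 rad s⁻¹.

0.0136 rad s⁻¹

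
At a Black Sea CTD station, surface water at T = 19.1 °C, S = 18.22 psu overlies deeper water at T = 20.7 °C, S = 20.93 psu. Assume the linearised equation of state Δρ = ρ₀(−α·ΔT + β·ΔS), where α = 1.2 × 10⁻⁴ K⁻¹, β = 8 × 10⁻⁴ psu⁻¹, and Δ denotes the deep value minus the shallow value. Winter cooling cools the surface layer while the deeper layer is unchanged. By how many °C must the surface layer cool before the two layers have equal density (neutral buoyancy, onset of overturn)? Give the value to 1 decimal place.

Neutral buoyancy requires Δρ = 0, i.e. −α(T_deep − T_surf′) + β(S_deep − S_surf) = 0.
T_surf′ = T_deep − (β/α)·ΔS = 20.7 − (8 × 10⁻⁴/1.2 × 10⁻⁴)·(+2.71) = 2.633 °C.
Cooling required: 19.1 − (2.633) = 16.467 °C.

16.5 °C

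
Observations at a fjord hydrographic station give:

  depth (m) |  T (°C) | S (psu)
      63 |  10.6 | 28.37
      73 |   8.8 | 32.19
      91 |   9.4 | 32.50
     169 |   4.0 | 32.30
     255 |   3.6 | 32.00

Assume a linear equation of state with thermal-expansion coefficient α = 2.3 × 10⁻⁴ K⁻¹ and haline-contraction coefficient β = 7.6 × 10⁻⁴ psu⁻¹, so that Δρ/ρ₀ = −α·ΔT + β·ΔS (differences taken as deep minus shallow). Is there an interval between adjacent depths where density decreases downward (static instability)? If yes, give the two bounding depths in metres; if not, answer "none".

Evaluate Δρ/ρ₀ = −αΔT + βΔS across each adjacent pair:
  63–73 m: −αΔT+βΔS = −(2.3 × 10⁻⁴)(-1.8)+(7.6 × 10⁻⁴)(+3.82) = 3.3 × 10⁻³ → stable
  73–91 m: −αΔT+βΔS = −(2.3 × 10⁻⁴)(+0.6)+(7.6 × 10⁻⁴)(+0.31) = 9.8 × 10⁻⁵ → stable
  91–169 m: −αΔT+βΔS = −(2.3 × 10⁻⁴)(-5.4)+(7.6 × 10⁻⁴)(-0.20) = 1.1 × 10⁻³ → stable
  169–255 m: −αΔT+βΔS = −(2.3 × 10⁻⁴)(-0.4)+(7.6 × 10⁻⁴)(-0.30) = -1.4 × 10⁻⁴ → UNSTABLE
The 169–255 m interval has Δρ < 0: lighter water underlies denser water.

169–255 m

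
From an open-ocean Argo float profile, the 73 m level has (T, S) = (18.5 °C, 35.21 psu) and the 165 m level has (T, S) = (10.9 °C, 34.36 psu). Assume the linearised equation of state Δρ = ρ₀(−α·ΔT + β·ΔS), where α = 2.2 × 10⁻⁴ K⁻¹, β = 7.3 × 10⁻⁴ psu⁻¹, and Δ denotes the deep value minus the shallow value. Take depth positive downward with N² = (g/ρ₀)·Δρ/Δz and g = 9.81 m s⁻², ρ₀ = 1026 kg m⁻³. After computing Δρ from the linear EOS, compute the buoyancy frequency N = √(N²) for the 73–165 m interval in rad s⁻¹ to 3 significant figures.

0.0106 rad s⁻¹

ΔT = -7.6 K, ΔS = -0.85 psu (deep − shallow).
Δρ/ρ₀ = −αΔT + βΔS = 1.672 × 10⁻³ − 6.205 × 10⁻⁴ = 1.0515 × 10⁻³, so Δρ ≈ 1.079 kg m⁻³.
N² = (g/ρ₀)·Δρ/Δz = g·(Δρ/ρ₀)/Δz = 9.81 × 1.0515 × 10⁻³ / 92 = 1.1212 × 10⁻⁴ s⁻².
N = √(1.1212 × 10⁻⁴) = 0.010589 rad s⁻¹ ≈ 0.0106 rad s⁻¹.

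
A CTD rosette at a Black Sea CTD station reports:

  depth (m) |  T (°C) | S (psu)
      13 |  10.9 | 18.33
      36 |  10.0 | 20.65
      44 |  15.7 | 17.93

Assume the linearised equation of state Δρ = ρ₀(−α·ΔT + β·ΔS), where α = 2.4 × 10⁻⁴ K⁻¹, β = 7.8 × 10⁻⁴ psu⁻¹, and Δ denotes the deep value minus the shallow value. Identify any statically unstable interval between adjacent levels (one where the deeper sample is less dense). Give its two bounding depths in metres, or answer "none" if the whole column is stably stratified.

Evaluate Δρ/ρ₀ = −αΔT + βΔS across each adjacent pair:
  13–36 m: −αΔT+βΔS = −(2.4 × 10⁻⁴)(-0.9)+(7.8 × 10⁻⁴)(+2.32) = 2.0 × 10⁻³ → stable
  36–44 m: −αΔT+βΔS = −(2.4 × 10⁻⁴)(+5.7)+(7.8 × 10⁻⁴)(-2.72) = -3.5 × 10⁻³ → UNSTABLE
The 36–44 m interval has Δρ < 0: lighter water underlies denser water.

36–44 m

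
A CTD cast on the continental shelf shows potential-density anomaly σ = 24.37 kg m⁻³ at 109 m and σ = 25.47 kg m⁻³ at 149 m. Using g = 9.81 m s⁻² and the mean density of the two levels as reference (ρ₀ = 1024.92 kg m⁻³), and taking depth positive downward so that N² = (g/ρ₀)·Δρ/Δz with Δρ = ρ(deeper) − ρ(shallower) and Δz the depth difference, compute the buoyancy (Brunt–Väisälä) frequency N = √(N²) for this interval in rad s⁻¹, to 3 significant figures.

0.0162 rad s⁻¹

Δρ = 1025.47 − 1024.37 = 1.10 kg m⁻³ over Δz = 149 − 109 = 40 m.
N² = (9.81/1024.92) × (1.10/40) = 2.6322 × 10⁻⁴ s⁻².
N = √(2.6322 × 10⁻⁴) = 0.016224 rad s⁻¹ ≈ 0.0162 rad s⁻¹.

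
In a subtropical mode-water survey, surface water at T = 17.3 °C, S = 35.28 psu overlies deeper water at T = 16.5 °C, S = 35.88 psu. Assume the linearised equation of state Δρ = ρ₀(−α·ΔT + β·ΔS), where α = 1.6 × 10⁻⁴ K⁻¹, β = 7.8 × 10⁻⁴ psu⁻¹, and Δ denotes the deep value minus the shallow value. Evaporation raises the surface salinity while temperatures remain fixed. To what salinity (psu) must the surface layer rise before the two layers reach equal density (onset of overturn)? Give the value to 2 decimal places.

Neutral buoyancy requires −α(T_deep − T_surf) + β(S_deep − S_surf′) = 0.
S_surf′ = S_deep − (α/β)·ΔT = 35.88 − (1.6 × 10⁻⁴/7.8 × 10⁻⁴)·(-0.8) = 36.0441 psu.
Increase required: 36.0441 − 35.28 = 0.7641 psu.

36.04 psu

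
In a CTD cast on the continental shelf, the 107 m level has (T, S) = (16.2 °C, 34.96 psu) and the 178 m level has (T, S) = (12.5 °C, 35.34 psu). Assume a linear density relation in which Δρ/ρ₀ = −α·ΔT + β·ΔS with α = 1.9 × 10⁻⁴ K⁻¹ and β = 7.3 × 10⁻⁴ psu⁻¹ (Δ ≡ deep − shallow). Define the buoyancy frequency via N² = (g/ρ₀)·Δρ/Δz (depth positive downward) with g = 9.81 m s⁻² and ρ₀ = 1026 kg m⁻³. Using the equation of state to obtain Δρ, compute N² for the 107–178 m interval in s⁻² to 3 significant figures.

ΔT = -3.7 K, ΔS = +0.38 psu (deep − shallow).
Δρ/ρ₀ = −αΔT + βΔS = 7.03 × 10⁻⁴ + 2.774 × 10⁻⁴ = 9.804 × 10⁻⁴, so Δρ ≈ 1.006 kg m⁻³.
N² = (g/ρ₀)·Δρ/Δz = g·(Δρ/ρ₀)/Δz = 9.81 × 9.804 × 10⁻⁴ / 71 = 1.3546 × 10⁻⁴ s⁻² ≈ 1.35 × 10⁻⁴ s⁻².

1.35 × 10⁻⁴ s⁻²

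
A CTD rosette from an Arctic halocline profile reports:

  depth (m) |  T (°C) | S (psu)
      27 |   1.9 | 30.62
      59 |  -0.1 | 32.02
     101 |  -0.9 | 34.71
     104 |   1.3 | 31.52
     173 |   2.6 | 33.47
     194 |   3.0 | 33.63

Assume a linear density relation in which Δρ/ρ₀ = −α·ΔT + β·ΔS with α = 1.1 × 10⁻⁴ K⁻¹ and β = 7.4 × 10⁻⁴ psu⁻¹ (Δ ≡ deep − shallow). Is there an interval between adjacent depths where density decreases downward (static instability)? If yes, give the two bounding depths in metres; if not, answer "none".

101–104 m

Evaluate Δρ/ρ₀ = −αΔT + βΔS across each adjacent pair:
  27–59 m: −αΔT+βΔS = −(1.1 × 10⁻⁴)(-2.0)+(7.4 × 10⁻⁴)(+1.40) = 1.3 × 10⁻³ → stable
  59–101 m: −αΔT+βΔS = −(1.1 × 10⁻⁴)(-0.8)+(7.4 × 10⁻⁴)(+2.69) = 2.1 × 10⁻³ → stable
  101–104 m: −αΔT+βΔS = −(1.1 × 10⁻⁴)(+2.2)+(7.4 × 10⁻⁴)(-3.19) = -2.6 × 10⁻³ → UNSTABLE
  104–173 m: −αΔT+βΔS = −(1.1 × 10⁻⁴)(+1.3)+(7.4 × 10⁻⁴)(+1.95) = 1.3 × 10⁻³ → stable
  173–194 m: −αΔT+βΔS = −(1.1 × 10⁻⁴)(+0.4)+(7.4 × 10⁻⁴)(+0.16) = 7.4 × 10⁻⁵ → stable
The 101–104 m interval has Δρ < 0: lighter water underlies denser water.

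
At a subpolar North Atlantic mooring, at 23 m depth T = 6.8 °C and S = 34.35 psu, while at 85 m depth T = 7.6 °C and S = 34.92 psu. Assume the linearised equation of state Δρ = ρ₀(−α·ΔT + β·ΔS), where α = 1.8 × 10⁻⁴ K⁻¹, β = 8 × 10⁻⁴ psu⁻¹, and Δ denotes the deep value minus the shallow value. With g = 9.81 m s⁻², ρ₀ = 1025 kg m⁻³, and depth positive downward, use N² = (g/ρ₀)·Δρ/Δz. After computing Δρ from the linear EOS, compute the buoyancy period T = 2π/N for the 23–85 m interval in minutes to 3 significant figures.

ΔT = +0.8 K, ΔS = +0.57 psu (deep − shallow).
Δρ/ρ₀ = −αΔT + βΔS = -1.44 × 10⁻⁴ + 4.56 × 10⁻⁴ = 3.12 × 10⁻⁴, so Δρ ≈ 0.3198 kg m⁻³.
N² = (g/ρ₀)·Δρ/Δz = g·(Δρ/ρ₀)/Δz = 9.81 × 3.12 × 10⁻⁴ / 62 = 4.9366 × 10⁻⁵ s⁻².
N = √(4.9366 × 10⁻⁵) = 7.0261 × 10⁻³ rad s⁻¹ → T = 2π/N = 894.26 s = 14.904 min ≈ 14.9 min.

14.9 min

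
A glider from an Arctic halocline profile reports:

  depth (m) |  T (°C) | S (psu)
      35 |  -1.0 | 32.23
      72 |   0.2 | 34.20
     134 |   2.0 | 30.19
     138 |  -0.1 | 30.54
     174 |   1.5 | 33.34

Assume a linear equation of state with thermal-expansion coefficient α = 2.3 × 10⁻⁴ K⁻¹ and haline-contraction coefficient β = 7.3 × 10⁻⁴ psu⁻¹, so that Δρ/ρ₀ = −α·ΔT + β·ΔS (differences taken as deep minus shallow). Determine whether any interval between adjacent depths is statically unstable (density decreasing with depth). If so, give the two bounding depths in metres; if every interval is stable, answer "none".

72–134 m

Evaluate Δρ/ρ₀ = −αΔT + βΔS across each adjacent pair:
  35–72 m: −αΔT+βΔS = −(2.3 × 10⁻⁴)(+1.2)+(7.3 × 10⁻⁴)(+1.97) = 1.2 × 10⁻³ → stable
  72–134 m: −αΔT+βΔS = −(2.3 × 10⁻⁴)(+1.8)+(7.3 × 10⁻⁴)(-4.01) = -3.3 × 10⁻³ → UNSTABLE
  134–138 m: −αΔT+βΔS = −(2.3 × 10⁻⁴)(-2.1)+(7.3 × 10⁻⁴)(+0.35) = 7.4 × 10⁻⁴ → stable
  138–174 m: −αΔT+βΔS = −(2.3 × 10⁻⁴)(+1.6)+(7.3 × 10⁻⁴)(+2.80) = 1.7 × 10⁻³ → stable
The 72–134 m interval has Δρ < 0: lighter water underlies denser water.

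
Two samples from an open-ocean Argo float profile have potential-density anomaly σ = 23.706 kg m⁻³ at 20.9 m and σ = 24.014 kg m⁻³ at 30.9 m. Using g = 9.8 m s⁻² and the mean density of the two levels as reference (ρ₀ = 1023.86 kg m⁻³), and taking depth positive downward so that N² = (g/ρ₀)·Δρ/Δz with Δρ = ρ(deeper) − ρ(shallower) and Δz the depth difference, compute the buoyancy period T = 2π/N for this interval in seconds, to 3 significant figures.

366 s

Δρ = 1024.014 − 1023.706 = 0.308 kg m⁻³ over Δz = 30.9 − 20.9 = 10 m.
N² = (9.8/1023.86) × (0.308/10) = 2.9481 × 10⁻⁴ s⁻².
N = √(2.9481 × 10⁻⁴) = 0.017170 rad s⁻¹, so T = 2π/N = 365.94 s ≈ 366 s.
A positive N² confirms static stability across the interval.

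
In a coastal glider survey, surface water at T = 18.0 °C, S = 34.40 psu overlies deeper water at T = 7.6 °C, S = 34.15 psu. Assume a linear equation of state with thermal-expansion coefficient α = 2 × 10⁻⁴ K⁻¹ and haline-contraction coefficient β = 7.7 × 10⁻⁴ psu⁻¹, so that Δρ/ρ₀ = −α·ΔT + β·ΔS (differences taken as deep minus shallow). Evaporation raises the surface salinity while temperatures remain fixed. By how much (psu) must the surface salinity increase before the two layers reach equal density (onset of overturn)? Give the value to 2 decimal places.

Neutral buoyancy requires −α(T_deep − T_surf) + β(S_deep − S_surf′) = 0.
S_surf′ = S_deep − (α/β)·ΔT = 34.15 − (2 × 10⁻⁴/7.7 × 10⁻⁴)·(-10.4) = 36.8513 psu.
Increase required: 36.8513 − 34.40 = 2.4513 psu.

2.45 psu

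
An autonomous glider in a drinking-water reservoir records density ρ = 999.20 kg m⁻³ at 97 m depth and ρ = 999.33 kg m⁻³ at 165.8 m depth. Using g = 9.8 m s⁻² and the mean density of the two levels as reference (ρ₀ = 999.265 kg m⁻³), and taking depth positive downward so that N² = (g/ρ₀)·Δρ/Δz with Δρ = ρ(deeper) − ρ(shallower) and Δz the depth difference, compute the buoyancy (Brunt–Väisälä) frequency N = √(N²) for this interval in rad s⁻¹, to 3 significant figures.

Δρ = 999.33 − 999.20 = 0.13 kg m⁻³ over Δz = 165.8 − 97 = 68.8 m.
N² = (9.8/999.265) × (0.13/68.8) = 1.8531 × 10⁻⁵ s⁻².
N = √(1.8531 × 10⁻⁵) = 4.3048 × 10⁻³ rad s⁻¹ ≈ 4.30 × 10⁻³ rad s⁻¹.
N² > 0, so the interval is statically stable.

4.30 × 10⁻³ rad s⁻¹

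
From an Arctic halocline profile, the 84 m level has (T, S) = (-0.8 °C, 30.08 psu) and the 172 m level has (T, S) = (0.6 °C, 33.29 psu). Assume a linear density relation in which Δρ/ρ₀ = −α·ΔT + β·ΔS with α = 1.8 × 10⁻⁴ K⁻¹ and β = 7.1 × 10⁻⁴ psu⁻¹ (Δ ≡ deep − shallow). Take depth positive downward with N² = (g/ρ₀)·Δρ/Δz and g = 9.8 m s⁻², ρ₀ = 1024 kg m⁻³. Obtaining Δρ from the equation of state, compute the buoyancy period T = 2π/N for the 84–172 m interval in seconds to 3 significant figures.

ΔT = +1.4 K, ΔS = +3.21 psu (deep − shallow).
Δρ/ρ₀ = −αΔT + βΔS = -2.52 × 10⁻⁴ + 2.2791 × 10⁻³ = 2.0271 × 10⁻³, so Δρ ≈ 2.076 kg m⁻³.
N² = (g/ρ₀)·Δρ/Δz = g·(Δρ/ρ₀)/Δz = 9.8 × 2.0271 × 10⁻³ / 88 = 2.2575 × 10⁻⁴ s⁻².
N = √(2.2575 × 10⁻⁴) = 0.015025 rad s⁻¹ → T = 2π/N = 418.18 s ≈ 418 s.

418 s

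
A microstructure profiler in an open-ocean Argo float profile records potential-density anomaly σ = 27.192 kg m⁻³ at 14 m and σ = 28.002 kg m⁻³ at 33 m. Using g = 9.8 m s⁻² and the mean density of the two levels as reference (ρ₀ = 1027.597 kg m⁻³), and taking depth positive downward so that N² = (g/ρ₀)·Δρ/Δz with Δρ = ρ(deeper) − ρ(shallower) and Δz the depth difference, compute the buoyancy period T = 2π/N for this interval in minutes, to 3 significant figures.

5.19 min

Δρ = 1028.002 − 1027.192 = 0.810 kg m⁻³ over Δz = 33 − 14 = 19 m.
N² = (9.8/1027.597) × (0.810/19) = 4.0657 × 10⁻⁴ s⁻².
N = √(4.0657 × 10⁻⁴) = 0.020164 rad s⁻¹, so T = 2π/N = 311.60 s = 5.1933 min ≈ 5.19 min.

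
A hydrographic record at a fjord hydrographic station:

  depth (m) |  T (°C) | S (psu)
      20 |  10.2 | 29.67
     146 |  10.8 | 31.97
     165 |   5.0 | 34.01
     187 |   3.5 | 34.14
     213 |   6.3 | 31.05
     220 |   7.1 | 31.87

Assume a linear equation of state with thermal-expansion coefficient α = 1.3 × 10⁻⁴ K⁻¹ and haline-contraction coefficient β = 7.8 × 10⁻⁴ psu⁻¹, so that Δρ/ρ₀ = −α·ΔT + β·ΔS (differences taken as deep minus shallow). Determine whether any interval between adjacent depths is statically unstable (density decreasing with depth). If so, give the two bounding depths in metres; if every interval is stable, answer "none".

187–213 m

Evaluate Δρ/ρ₀ = −αΔT + βΔS across each adjacent pair:
  20–146 m: −αΔT+βΔS = −(1.3 × 10⁻⁴)(+0.6)+(7.8 × 10⁻⁴)(+2.30) = 1.7 × 10⁻³ → stable
  146–165 m: −αΔT+βΔS = −(1.3 × 10⁻⁴)(-5.8)+(7.8 × 10⁻⁴)(+2.04) = 2.3 × 10⁻³ → stable
  165–187 m: −αΔT+βΔS = −(1.3 × 10⁻⁴)(-1.5)+(7.8 × 10⁻⁴)(+0.13) = 3.0 × 10⁻⁴ → stable
  187–213 m: −αΔT+βΔS = −(1.3 × 10⁻⁴)(+2.8)+(7.8 × 10⁻⁴)(-3.09) = -2.8 × 10⁻³ → UNSTABLE
  213–220 m: −αΔT+βΔS = −(1.3 × 10⁻⁴)(+0.8)+(7.8 × 10⁻⁴)(+0.82) = 5.4 × 10⁻⁴ → stable
The 187–213 m interval has Δρ < 0: lighter water underlies denser water.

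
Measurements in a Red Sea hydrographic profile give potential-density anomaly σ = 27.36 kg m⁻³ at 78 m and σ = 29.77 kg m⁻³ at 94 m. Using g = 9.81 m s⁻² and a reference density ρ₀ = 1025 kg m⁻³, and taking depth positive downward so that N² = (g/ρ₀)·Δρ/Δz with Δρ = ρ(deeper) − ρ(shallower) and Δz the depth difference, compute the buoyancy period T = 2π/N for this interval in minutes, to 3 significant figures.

2.76 min

Δρ = 1029.77 − 1027.36 = 2.41 kg m⁻³ over Δz = 94 − 78 = 16 m.
N² = (9.81/1025) × (2.41/16) = 1.4416 × 10⁻³ s⁻².
N = √(1.4416 × 10⁻³) = 0.037968 rad s⁻¹, so T = 2π/N = 165.49 s = 2.7582 min ≈ 2.76 min.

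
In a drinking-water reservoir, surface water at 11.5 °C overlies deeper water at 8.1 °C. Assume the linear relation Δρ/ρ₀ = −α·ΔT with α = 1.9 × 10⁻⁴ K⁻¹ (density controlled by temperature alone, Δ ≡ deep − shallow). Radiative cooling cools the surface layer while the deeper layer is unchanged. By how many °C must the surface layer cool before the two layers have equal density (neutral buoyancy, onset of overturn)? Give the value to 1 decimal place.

3.4 °C

With temperature the only control, equal density requires T_surf′ = T_deep.
T_surf′ = 8.1 °C.
Cooling required: 11.5 − 8.1 = 3.4 °C.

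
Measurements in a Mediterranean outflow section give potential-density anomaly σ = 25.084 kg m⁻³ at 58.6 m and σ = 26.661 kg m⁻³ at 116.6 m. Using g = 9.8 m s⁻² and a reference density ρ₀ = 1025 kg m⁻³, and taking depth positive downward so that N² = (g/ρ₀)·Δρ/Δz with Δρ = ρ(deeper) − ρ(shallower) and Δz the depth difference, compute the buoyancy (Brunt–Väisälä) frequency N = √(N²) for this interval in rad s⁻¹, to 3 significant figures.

Δρ = 1026.661 − 1025.084 = 1.577 kg m⁻³ over Δz = 116.6 − 58.6 = 58 m.
N² = (9.8/1025) × (1.577/58) = 2.5996 × 10⁻⁴ s⁻².
N = √(2.5996 × 10⁻⁴) = 0.016123 rad s⁻¹ ≈ 0.0161 rad s⁻¹.

0.0161 rad s⁻¹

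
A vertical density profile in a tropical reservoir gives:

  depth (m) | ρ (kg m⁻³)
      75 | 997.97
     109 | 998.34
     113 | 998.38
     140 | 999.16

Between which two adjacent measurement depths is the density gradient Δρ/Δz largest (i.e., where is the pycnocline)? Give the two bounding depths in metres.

Compute the density gradient over each adjacent pair:
  75–109 m: Δρ/Δz = 0.37/34 = 0.011 kg m⁻⁴
  109–113 m: Δρ/Δz = 0.04/4 = 0.010 kg m⁻⁴
  113–140 m: Δρ/Δz = 0.78/27 = 0.029 kg m⁻⁴
The largest gradient is in the 113–140 m interval — the pycnocline.

113–140 m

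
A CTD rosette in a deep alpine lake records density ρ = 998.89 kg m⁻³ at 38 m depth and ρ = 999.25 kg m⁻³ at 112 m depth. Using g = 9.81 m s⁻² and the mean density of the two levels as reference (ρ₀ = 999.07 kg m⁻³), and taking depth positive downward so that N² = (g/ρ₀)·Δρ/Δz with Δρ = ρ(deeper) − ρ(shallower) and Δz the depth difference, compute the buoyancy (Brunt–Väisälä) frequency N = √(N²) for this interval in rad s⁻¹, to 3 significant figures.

6.91 × 10⁻³ rad s⁻¹

Δρ = 999.25 − 998.89 = 0.36 kg m⁻³ over Δz = 112 − 38 = 74 m.
N² = (9.81/999.07) × (0.36/74) = 4.7769 × 10⁻⁵ s⁻².
N = √(4.7769 × 10⁻⁵) = 6.9115 × 10⁻³ rad s⁻¹ ≈ 6.91 × 10⁻³ rad s⁻¹.
N² > 0, so the interval is statically stable.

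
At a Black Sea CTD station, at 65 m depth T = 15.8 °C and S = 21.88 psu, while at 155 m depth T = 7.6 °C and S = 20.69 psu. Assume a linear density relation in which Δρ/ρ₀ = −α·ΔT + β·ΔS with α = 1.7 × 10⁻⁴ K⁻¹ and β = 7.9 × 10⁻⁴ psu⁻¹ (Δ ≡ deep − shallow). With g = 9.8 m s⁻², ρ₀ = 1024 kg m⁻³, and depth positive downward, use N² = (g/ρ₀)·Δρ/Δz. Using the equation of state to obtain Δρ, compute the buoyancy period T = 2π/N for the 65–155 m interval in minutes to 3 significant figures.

ΔT = -8.2 K, ΔS = -1.19 psu (deep − shallow).
Δρ/ρ₀ = −αΔT + βΔS = 1.394 × 10⁻³ − 9.401 × 10⁻⁴ = 4.539 × 10⁻⁴, so Δρ ≈ 0.4648 kg m⁻³.
N² = (g/ρ₀)·Δρ/Δz = g·(Δρ/ρ₀)/Δz = 9.8 × 4.539 × 10⁻⁴ / 90 = 4.9425 × 10⁻⁵ s⁻².
N = √(4.9425 × 10⁻⁵) = 7.0303 × 10⁻³ rad s⁻¹ → T = 2π/N = 893.73 s = 14.896 min ≈ 14.9 min.

14.9 min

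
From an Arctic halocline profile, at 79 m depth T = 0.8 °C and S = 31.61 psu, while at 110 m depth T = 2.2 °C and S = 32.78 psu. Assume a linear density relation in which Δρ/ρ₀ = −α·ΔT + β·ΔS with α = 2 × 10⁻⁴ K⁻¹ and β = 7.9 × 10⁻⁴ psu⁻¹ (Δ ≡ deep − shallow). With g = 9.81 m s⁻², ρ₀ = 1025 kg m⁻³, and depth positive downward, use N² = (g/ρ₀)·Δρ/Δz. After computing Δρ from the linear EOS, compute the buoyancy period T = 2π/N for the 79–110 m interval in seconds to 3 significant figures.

ΔT = +1.4 K, ΔS = +1.17 psu (deep − shallow).
Δρ/ρ₀ = −αΔT + βΔS = -2.80 × 10⁻⁴ + 9.243 × 10⁻⁴ = 6.443 × 10⁻⁴, so Δρ ≈ 0.6604 kg m⁻³.
N² = (g/ρ₀)·Δρ/Δz = g·(Δρ/ρ₀)/Δz = 9.81 × 6.443 × 10⁻⁴ / 31 = 2.0389 × 10⁻⁴ s⁻².
N = √(2.0389 × 10⁻⁴) = 0.014279 rad s⁻¹ → T = 2π/N = 440.03 s ≈ 440 s.

440 s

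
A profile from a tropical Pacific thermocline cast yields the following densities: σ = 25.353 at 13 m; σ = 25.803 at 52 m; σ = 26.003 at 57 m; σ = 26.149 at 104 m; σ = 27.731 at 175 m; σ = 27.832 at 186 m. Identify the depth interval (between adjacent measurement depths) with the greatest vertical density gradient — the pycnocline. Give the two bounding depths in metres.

52–57 m

Compute the density gradient over each adjacent pair:
  13–52 m: Δρ/Δz = 0.450/39 = 0.012 kg m⁻⁴
  52–57 m: Δρ/Δz = 0.200/5 = 0.040 kg m⁻⁴
  57–104 m: Δρ/Δz = 0.146/47 = 3.1 × 10⁻³ kg m⁻⁴
  104–175 m: Δρ/Δz = 1.582/71 = 0.022 kg m⁻⁴
  175–186 m: Δρ/Δz = 0.101/11 = 9.2 × 10⁻³ kg m⁻⁴
The largest gradient is in the 52–57 m interval — the pycnocline.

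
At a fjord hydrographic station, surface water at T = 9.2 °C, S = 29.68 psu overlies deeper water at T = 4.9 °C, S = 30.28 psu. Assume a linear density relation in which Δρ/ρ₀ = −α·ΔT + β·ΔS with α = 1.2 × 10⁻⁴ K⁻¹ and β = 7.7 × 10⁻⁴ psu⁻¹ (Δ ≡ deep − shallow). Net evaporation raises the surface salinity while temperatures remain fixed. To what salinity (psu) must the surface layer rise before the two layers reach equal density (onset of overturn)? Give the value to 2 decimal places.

30.95 psu

Neutral buoyancy requires −α(T_deep − T_surf) + β(S_deep − S_surf′) = 0.
S_surf′ = S_deep − (α/β)·ΔT = 30.28 − (1.2 × 10⁻⁴/7.7 × 10⁻⁴)·(-4.3) = 30.9501 psu.
Increase required: 30.9501 − 29.68 = 1.2701 psu.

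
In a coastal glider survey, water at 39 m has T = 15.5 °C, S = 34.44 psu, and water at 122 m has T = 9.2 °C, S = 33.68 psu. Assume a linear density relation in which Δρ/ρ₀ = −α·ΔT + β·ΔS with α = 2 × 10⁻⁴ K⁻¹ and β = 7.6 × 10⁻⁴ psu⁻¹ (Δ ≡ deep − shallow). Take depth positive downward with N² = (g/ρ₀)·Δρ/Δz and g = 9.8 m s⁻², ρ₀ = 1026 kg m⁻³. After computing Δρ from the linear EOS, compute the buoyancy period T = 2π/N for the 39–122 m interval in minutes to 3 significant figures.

ΔT = -6.3 K, ΔS = -0.76 psu (deep − shallow).
Δρ/ρ₀ = −αΔT + βΔS = 1.26 × 10⁻³ − 5.776 × 10⁻⁴ = 6.824 × 10⁻⁴, so Δρ ≈ 0.7001 kg m⁻³.
N² = (g/ρ₀)·Δρ/Δz = g·(Δρ/ρ₀)/Δz = 9.8 × 6.824 × 10⁻⁴ / 83 = 8.0573 × 10⁻⁵ s⁻².
N = √(8.0573 × 10⁻⁵) = 8.9762 × 10⁻³ rad s⁻¹ → T = 2π/N = 699.98 s = 11.666 min ≈ 11.7 min.

11.7 min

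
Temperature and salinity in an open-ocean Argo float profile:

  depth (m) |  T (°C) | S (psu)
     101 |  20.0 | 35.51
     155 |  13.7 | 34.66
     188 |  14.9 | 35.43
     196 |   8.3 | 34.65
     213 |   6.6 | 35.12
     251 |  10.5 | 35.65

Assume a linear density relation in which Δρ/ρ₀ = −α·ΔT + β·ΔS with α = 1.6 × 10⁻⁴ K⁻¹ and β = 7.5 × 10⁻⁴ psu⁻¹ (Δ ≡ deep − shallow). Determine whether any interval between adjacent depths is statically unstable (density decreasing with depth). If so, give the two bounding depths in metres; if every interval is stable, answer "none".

Evaluate Δρ/ρ₀ = −αΔT + βΔS across each adjacent pair:
  101–155 m: −αΔT+βΔS = −(1.6 × 10⁻⁴)(-6.3)+(7.5 × 10⁻⁴)(-0.85) = 3.7 × 10⁻⁴ → stable
  155–188 m: −αΔT+βΔS = −(1.6 × 10⁻⁴)(+1.2)+(7.5 × 10⁻⁴)(+0.77) = 3.9 × 10⁻⁴ → stable
  188–196 m: −αΔT+βΔS = −(1.6 × 10⁻⁴)(-6.6)+(7.5 × 10⁻⁴)(-0.78) = 4.7 × 10⁻⁴ → stable
  196–213 m: −αΔT+βΔS = −(1.6 × 10⁻⁴)(-1.7)+(7.5 × 10⁻⁴)(+0.47) = 6.2 × 10⁻⁴ → stable
  213–251 m: −αΔT+βΔS = −(1.6 × 10⁻⁴)(+3.9)+(7.5 × 10⁻⁴)(+0.53) = -2.3 × 10⁻⁴ → UNSTABLE
The 213–251 m interval has Δρ < 0: lighter water underlies denser water.

213–251 m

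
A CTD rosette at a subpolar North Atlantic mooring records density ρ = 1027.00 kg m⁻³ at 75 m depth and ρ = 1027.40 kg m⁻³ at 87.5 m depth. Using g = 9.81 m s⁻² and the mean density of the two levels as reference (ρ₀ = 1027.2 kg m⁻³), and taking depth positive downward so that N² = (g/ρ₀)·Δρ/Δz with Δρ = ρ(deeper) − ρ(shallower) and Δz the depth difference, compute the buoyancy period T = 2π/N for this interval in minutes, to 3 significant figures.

5.99 min

Δρ = 1027.40 − 1027.00 = 0.40 kg m⁻³ over Δz = 87.5 − 75 = 12.5 m.
N² = (9.81/1027.2) × (0.40/12.5) = 3.0561 × 10⁻⁴ s⁻².
N = √(3.0561 × 10⁻⁴) = 0.017482 rad s⁻¹, so T = 2π/N = 359.41 s = 5.9902 min ≈ 5.99 min.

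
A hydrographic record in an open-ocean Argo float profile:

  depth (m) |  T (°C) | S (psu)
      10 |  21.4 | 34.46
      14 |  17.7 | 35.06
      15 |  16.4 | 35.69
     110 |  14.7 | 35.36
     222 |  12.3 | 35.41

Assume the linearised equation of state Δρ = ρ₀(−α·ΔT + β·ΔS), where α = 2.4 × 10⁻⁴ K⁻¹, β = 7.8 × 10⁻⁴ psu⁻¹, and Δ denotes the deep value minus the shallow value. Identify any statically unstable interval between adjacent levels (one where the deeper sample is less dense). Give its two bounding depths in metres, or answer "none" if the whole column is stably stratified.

none

Evaluate Δρ/ρ₀ = −αΔT + βΔS across each adjacent pair:
  10–14 m: −αΔT+βΔS = −(2.4 × 10⁻⁴)(-3.7)+(7.8 × 10⁻⁴)(+0.60) = 1.4 × 10⁻³ → stable
  14–15 m: −αΔT+βΔS = −(2.4 × 10⁻⁴)(-1.3)+(7.8 × 10⁻⁴)(+0.63) = 8.0 × 10⁻⁴ → stable
  15–110 m: −αΔT+βΔS = −(2.4 × 10⁻⁴)(-1.7)+(7.8 × 10⁻⁴)(-0.33) = 1.5 × 10⁻⁴ → stable
  110–222 m: −αΔT+βΔS = −(2.4 × 10⁻⁴)(-2.4)+(7.8 × 10⁻⁴)(+0.05) = 6.1 × 10⁻⁴ → stable
Every interval has Δρ > 0: the column is stably stratified throughout.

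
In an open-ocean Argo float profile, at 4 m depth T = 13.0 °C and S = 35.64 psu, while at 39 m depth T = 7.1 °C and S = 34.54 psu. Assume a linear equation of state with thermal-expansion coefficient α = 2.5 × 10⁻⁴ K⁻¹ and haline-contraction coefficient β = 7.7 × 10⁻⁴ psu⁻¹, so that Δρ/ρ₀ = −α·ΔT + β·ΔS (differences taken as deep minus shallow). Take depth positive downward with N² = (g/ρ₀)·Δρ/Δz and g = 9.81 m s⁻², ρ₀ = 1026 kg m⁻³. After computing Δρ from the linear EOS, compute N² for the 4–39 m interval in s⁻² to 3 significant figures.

1.76 × 10⁻⁴ s⁻²

ΔT = -5.9 K, ΔS = -1.10 psu (deep − shallow).
Δρ/ρ₀ = −αΔT + βΔS = 1.475 × 10⁻³ − 8.47 × 10⁻⁴ = 6.28 × 10⁻⁴, so Δρ ≈ 0.6443 kg m⁻³.
N² = (g/ρ₀)·Δρ/Δz = g·(Δρ/ρ₀)/Δz = 9.81 × 6.28 × 10⁻⁴ / 35 = 1.7602 × 10⁻⁴ s⁻² ≈ 1.76 × 10⁻⁴ s⁻².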